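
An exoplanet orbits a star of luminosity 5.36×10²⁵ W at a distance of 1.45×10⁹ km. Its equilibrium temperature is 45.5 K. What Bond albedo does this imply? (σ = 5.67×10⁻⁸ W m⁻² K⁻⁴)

A ≈ 0.52

d = 1.45×10⁹ km = 1.45×10¹² m.
Flux: S = L/(4πd²) = 5.36×10²⁵/(4π×(1.45×10¹²)²) = 2.03 W m⁻².
From T_eq⁴ = S(1−A)/(4σ): 1−A = 4σT_eq⁴/S.
1−A = 4 × 5.67×10⁻⁸ × (45.5)⁴ / 2.03 = 0.479.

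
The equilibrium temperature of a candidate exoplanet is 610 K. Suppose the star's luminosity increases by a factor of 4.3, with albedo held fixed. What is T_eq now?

T_eq ≈ 878 K

T_eq ∝ L^(1/4) · d^(−1/2).
T′ = 610 × 4.3^(1/4) = 878 K.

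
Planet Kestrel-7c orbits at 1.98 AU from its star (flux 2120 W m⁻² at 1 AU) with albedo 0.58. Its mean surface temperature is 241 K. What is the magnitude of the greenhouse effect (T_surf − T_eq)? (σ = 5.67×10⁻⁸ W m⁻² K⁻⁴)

S = 2120/1.98² = 540.8 W m⁻².
T_eq = [S(1−A)/(4σ)]^(1/4) = [540.8×0.42/(4×5.67×10⁻⁸)]^(1/4) = 177.9 K.
ΔT = T_surf − T_eq = 241 − 177.9.

ΔT ≈ 63.1 K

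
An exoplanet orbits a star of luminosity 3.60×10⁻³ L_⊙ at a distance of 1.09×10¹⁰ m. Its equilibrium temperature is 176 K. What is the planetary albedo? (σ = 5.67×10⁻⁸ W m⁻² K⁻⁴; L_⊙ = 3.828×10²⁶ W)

L = 3.60×10⁻³ × 3.828×10²⁶ = 1.38×10²⁴ W.
Flux: S = L/(4πd²) = 1.38×10²⁴/(4π×(1.09×10¹⁰)²) = 923 W m⁻².
From T_eq⁴ = S(1−A)/(4σ): 1−A = 4σT_eq⁴/S.
1−A = 4 × 5.67×10⁻⁸ × (176)⁴ / 923 = 0.236.

A ≈ 0.76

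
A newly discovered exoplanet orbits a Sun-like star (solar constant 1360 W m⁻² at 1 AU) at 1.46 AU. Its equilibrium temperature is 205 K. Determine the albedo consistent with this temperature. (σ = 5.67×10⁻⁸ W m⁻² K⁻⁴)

A ≈ 0.37

Flux at 1.46 AU: S = 1360/1.46² = 638 W m⁻².
From T_eq⁴ = S(1−A)/(4σ): 1−A = 4σT_eq⁴/S.
1−A = 4 × 5.67×10⁻⁸ × (205)⁴ / 638 = 0.628.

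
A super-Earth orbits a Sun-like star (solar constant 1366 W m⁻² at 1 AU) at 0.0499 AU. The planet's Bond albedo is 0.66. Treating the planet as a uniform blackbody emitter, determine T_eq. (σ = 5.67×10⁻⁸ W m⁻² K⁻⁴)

Flux at 0.0499 AU: S = 1366/0.0499² = 5.49×10⁵ W m⁻².
Energy balance: absorbed = emitted ⇒ πR²·S(1−A) = 4πR²·σT_eq⁴, so T_eq⁴ = S(1−A)/(4σ).
T_eq = [5.49×10⁵ × 0.34 / (4 × 5.67×10⁻⁸)]^(1/4) = (8.22×10¹¹)^(1/4) = 952 K.

T_eq ≈ 952 K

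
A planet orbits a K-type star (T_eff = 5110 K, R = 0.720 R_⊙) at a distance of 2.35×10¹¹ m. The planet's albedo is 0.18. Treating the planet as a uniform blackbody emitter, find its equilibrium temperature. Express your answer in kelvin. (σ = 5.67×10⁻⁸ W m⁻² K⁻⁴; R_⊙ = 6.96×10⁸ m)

T_eq ≈ 159 K

R_⋆ = 0.720 × 6.96×10⁸ = 5.01×10⁸ m.
L = 4πR_⋆²σT_⋆⁴ = 4π(5.01×10⁸)² × 5.67×10⁻⁸ × (5110)⁴ = 1.22×10²⁶ W.
S = L/(4πd²) = 176 W m⁻².
Energy balance: absorbed = emitted ⇒ πR²·S(1−A) = 4πR²·σT_eq⁴, so T_eq⁴ = S(1−A)/(4σ).
T_eq = [176 × 0.82 / (4 × 5.67×10⁻⁸)]^(1/4) = (6.36×10⁸)^(1/4) = 159 K.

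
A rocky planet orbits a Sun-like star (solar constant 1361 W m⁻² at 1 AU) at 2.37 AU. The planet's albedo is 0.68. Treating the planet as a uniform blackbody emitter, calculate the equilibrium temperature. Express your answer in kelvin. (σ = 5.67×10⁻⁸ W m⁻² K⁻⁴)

Flux at 2.37 AU: S = 1361/2.37² = 242 W m⁻².
Energy balance: absorbed = emitted ⇒ πR²·S(1−A) = 4πR²·σT_eq⁴, so T_eq⁴ = S(1−A)/(4σ).
T_eq = [242 × 0.32 / (4 × 5.67×10⁻⁸)]^(1/4) = (3.42×10⁸)^(1/4) = 136 K.

T_eq ≈ 136 K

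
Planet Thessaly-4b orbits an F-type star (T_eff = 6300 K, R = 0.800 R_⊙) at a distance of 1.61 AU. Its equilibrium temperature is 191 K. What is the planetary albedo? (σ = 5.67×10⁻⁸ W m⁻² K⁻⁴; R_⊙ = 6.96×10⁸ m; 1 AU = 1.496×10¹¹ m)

A ≈ 0.37

R_⋆ = 0.800 × 6.96×10⁸ = 5.57×10⁸ m.
d = 1.61 AU = 2.41×10¹¹ m.
L = 4πR_⋆²σT_⋆⁴ = 4π(5.57×10⁸)² × 5.67×10⁻⁸ × (6300)⁴ = 3.48×10²⁶ W.
S = L/(4πd²) = 477 W m⁻².
From T_eq⁴ = S(1−A)/(4σ): 1−A = 4σT_eq⁴/S.
1−A = 4 × 5.67×10⁻⁸ × (191)⁴ / 477 = 0.632.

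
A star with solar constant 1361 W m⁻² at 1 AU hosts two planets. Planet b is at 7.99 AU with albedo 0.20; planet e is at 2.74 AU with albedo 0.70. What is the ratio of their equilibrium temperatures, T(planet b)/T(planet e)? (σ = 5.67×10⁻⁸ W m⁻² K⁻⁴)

T_eq = [S₀(1−A)/(4σd²)]^(1/4), so T ∝ (1−A)^(1/4) / √d.
T₁ = [1361×0.80/(4×5.67×10⁻⁸×7.99²)]^(1/4) = 93.12 K.
T₂ = [1361×0.30/(4×5.67×10⁻⁸×2.74²)]^(1/4) = 124.44 K.

T₁/T₂ ≈ 0.748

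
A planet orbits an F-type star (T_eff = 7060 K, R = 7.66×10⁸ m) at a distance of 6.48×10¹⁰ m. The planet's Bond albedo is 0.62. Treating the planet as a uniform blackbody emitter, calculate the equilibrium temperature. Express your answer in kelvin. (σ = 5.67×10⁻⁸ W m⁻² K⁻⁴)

T_eq ≈ 426 K

L = 4πR_⋆²σT_⋆⁴ = 4π(7.66×10⁸)² × 5.67×10⁻⁸ × (7060)⁴ = 1.04×10²⁷ W.
S = L/(4πd²) = 1.97×10⁴ W m⁻².
Energy balance: absorbed = emitted ⇒ πR²·S(1−A) = 4πR²·σT_eq⁴, so T_eq⁴ = S(1−A)/(4σ).
T_eq = [1.97×10⁴ × 0.38 / (4 × 5.67×10⁻⁸)]^(1/4) = (3.30×10¹⁰)^(1/4) = 426 K.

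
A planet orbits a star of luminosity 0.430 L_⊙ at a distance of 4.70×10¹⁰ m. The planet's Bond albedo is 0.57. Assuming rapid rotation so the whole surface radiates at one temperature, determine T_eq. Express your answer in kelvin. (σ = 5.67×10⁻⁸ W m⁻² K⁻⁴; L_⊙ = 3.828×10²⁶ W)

T_eq ≈ 326 K

L = 0.430 × 3.828×10²⁶ = 1.65×10²⁶ W.
Flux: S = L/(4πd²) = 1.65×10²⁶/(4π×(4.70×10¹⁰)²) = 5930 W m⁻².
Energy balance: absorbed = emitted ⇒ πR²·S(1−A) = 4πR²·σT_eq⁴, so T_eq⁴ = S(1−A)/(4σ).
T_eq = [5930 × 0.43 / (4 × 5.67×10⁻⁸)]^(1/4) = (1.12×10¹⁰)^(1/4) = 326 K.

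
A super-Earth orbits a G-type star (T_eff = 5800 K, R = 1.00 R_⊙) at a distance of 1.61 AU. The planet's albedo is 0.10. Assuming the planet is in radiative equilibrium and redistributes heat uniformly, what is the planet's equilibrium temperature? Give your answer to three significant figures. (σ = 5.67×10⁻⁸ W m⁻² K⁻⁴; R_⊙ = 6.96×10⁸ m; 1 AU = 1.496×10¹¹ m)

R_⋆ = 1.00 × 6.96×10⁸ = 6.96×10⁸ m.
d = 1.61 AU = 2.41×10¹¹ m.
L = 4πR_⋆²σT_⋆⁴ = 4π(6.96×10⁸)² × 5.67×10⁻⁸ × (5800)⁴ = 3.91×10²⁶ W.
S = L/(4πd²) = 536 W m⁻².
Energy balance: absorbed = emitted ⇒ πR²·S(1−A) = 4πR²·σT_eq⁴, so T_eq⁴ = S(1−A)/(4σ).
T_eq = [536 × 0.90 / (4 × 5.67×10⁻⁸)]^(1/4) = (2.13×10⁹)^(1/4) = 215 K.

T_eq ≈ 215 K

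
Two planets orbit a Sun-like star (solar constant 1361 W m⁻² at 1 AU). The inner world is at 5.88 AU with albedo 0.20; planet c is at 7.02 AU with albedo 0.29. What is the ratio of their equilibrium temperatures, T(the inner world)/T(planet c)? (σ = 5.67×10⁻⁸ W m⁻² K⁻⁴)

T₁/T₂ ≈ 1.126

T_eq = [S₀(1−A)/(4σd²)]^(1/4), so T ∝ (1−A)^(1/4) / √d.
T₁ = [1361×0.80/(4×5.67×10⁻⁸×5.88²)]^(1/4) = 108.55 K.
T₂ = [1361×0.71/(4×5.67×10⁻⁸×7.02²)]^(1/4) = 96.43 K.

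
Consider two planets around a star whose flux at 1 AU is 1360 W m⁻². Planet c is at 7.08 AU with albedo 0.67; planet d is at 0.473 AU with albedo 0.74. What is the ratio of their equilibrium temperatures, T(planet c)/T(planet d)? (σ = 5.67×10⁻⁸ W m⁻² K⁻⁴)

T_eq = [S₀(1−A)/(4σd²)]^(1/4), so T ∝ (1−A)^(1/4) / √d.
T₁ = [1360×0.33/(4×5.67×10⁻⁸×7.08²)]^(1/4) = 79.27 K.
T₂ = [1360×0.26/(4×5.67×10⁻⁸×0.473²)]^(1/4) = 288.93 K.

T₁/T₂ ≈ 0.274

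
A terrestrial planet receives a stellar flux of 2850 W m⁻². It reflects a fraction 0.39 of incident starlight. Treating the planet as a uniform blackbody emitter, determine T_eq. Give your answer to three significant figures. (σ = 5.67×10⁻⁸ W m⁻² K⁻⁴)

T_eq ≈ 296 K

Energy balance: absorbed = emitted ⇒ πR²·S(1−A) = 4πR²·σT_eq⁴, so T_eq⁴ = S(1−A)/(4σ).
T_eq = [2850 × 0.61 / (4 × 5.67×10⁻⁸)]^(1/4) = (7.67×10⁹)^(1/4) = 296 K.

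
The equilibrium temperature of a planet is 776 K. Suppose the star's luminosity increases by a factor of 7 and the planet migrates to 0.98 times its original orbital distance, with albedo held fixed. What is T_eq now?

T_eq ∝ L^(1/4) · d^(−1/2).
T′ = 776 × 7^(1/4) / 0.98^(1/2) = 1280 K.

T_eq ≈ 1280 K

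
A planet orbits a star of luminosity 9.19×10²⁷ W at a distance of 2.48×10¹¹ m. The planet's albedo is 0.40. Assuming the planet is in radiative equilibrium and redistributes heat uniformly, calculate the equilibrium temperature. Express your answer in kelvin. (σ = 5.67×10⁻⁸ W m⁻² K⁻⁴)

Flux: S = L/(4πd²) = 9.19×10²⁷/(4π×(2.48×10¹¹)²) = 1.19×10⁴ W m⁻².
Energy balance: absorbed = emitted ⇒ πR²·S(1−A) = 4πR²·σT_eq⁴, so T_eq⁴ = S(1−A)/(4σ).
T_eq = [1.19×10⁴ × 0.60 / (4 × 5.67×10⁻⁸)]^(1/4) = (3.15×10¹⁰)^(1/4) = 421 K.

T_eq ≈ 421 K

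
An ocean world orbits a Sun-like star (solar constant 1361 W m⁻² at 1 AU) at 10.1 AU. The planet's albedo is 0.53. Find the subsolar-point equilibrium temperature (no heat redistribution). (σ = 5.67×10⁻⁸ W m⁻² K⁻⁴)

Flux at 10.1 AU: S = 1361/10.1² = 13.3 W m⁻².
At the subsolar point the surface absorbs S(1−A) and emits σT⁴ per unit area — no factor of 4, since only the local patch is in balance.
T = [13.3 × 0.47 / 5.67×10⁻⁸]^(1/4) = (1.11×10⁸)^(1/4) = 103 K.

T_ss ≈ 103 K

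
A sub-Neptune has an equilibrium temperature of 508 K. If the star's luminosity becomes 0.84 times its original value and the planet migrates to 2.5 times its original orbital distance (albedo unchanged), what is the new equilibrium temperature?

T_eq ∝ L^(1/4) · d^(−1/2).
T′ = 508 × 0.84^(1/4) / 2.5^(1/2) = 308 K.

T_eq ≈ 308 K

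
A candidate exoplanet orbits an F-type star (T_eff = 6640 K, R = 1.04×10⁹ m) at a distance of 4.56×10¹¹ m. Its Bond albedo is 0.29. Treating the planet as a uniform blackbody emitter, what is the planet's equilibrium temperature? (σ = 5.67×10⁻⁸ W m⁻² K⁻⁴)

T_eq ≈ 206 K

L = 4πR_⋆²σT_⋆⁴ = 4π(1.04×10⁹)² × 5.67×10⁻⁸ × (6640)⁴ = 1.50×10²⁷ W.
S = L/(4πd²) = 573 W m⁻².
Energy balance: absorbed = emitted ⇒ πR²·S(1−A) = 4πR²·σT_eq⁴, so T_eq⁴ = S(1−A)/(4σ).
T_eq = [573 × 0.71 / (4 × 5.67×10⁻⁸)]^(1/4) = (1.79×10⁹)^(1/4) = 206 K.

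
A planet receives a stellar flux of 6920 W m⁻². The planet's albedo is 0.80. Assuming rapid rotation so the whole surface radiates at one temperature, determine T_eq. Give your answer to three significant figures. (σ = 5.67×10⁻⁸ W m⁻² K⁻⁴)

Energy balance: absorbed = emitted ⇒ πR²·S(1−A) = 4πR²·σT_eq⁴, so T_eq⁴ = S(1−A)/(4σ).
T_eq = [6920 × 0.20 / (4 × 5.67×10⁻⁸)]^(1/4) = (6.10×10⁹)^(1/4) = 279 K.

T_eq ≈ 279 K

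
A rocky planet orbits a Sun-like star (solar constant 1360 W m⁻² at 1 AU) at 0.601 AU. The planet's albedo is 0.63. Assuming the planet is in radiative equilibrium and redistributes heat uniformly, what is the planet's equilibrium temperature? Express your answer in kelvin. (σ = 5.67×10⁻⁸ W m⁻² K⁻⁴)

Flux at 0.601 AU: S = 1360/0.601² = 3770 W m⁻².
Energy balance: absorbed = emitted ⇒ πR²·S(1−A) = 4πR²·σT_eq⁴, so T_eq⁴ = S(1−A)/(4σ).
T_eq = [3770 × 0.37 / (4 × 5.67×10⁻⁸)]^(1/4) = (6.14×10⁹)^(1/4) = 280 K.

T_eq ≈ 280 K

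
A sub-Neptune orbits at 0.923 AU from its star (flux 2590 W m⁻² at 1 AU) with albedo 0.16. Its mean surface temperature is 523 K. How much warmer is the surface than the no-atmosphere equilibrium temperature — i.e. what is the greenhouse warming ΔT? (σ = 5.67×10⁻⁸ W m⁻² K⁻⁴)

ΔT ≈ 197.3 K

S = 2590/0.923² = 3040 W m⁻².
T_eq = [S(1−A)/(4σ)]^(1/4) = [3040×0.84/(4×5.67×10⁻⁸)]^(1/4) = 325.7 K.
ΔT = T_surf − T_eq = 523 − 325.7.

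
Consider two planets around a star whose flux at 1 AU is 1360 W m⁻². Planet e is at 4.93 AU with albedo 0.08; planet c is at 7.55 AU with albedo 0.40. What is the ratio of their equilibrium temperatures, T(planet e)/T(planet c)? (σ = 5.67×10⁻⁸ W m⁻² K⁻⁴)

T₁/T₂ ≈ 1.377

T_eq = [S₀(1−A)/(4σd²)]^(1/4), so T ∝ (1−A)^(1/4) / √d.
T₁ = [1360×0.92/(4×5.67×10⁻⁸×4.93²)]^(1/4) = 122.74 K.
T₂ = [1360×0.60/(4×5.67×10⁻⁸×7.55²)]^(1/4) = 89.13 K.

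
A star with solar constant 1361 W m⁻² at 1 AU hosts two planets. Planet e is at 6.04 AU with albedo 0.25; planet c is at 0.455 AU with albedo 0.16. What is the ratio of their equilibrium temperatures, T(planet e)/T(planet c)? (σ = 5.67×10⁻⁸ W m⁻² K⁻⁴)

T_eq = [S₀(1−A)/(4σd²)]^(1/4), so T ∝ (1−A)^(1/4) / √d.
T₁ = [1361×0.75/(4×5.67×10⁻⁸×6.04²)]^(1/4) = 105.39 K.
T₂ = [1361×0.84/(4×5.67×10⁻⁸×0.455²)]^(1/4) = 395.02 K.

T₁/T₂ ≈ 0.267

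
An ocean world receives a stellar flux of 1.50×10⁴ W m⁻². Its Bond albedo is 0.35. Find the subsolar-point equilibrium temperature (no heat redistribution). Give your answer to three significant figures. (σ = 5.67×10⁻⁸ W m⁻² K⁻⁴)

At the subsolar point the surface absorbs S(1−A) and emits σT⁴ per unit area — no factor of 4, since only the local patch is in balance.
T = [1.50×10⁴ × 0.65 / 5.67×10⁻⁸]^(1/4) = (1.72×10¹¹)^(1/4) = 644 K.

T_ss ≈ 644 K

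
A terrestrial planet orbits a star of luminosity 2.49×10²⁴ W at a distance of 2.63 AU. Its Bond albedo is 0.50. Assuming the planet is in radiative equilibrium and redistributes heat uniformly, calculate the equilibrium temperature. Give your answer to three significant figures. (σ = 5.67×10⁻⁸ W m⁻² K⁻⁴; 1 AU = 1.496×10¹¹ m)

T_eq ≈ 41.0 K

d = 2.63 AU = 3.93×10¹¹ m.
Flux: S = L/(4πd²) = 2.49×10²⁴/(4π×(3.93×10¹¹)²) = 1.28 W m⁻².
Energy balance: absorbed = emitted ⇒ πR²·S(1−A) = 4πR²·σT_eq⁴, so T_eq⁴ = S(1−A)/(4σ).
T_eq = [1.28 × 0.50 / (4 × 5.67×10⁻⁸)]^(1/4) = (2.82×10⁶)^(1/4) = 41.0 K.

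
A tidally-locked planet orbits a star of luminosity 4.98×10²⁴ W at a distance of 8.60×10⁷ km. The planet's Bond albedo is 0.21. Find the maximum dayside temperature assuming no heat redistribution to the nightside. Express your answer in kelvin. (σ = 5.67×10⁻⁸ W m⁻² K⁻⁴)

d = 8.60×10⁷ km = 8.60×10¹⁰ m.
Flux: S = L/(4πd²) = 4.98×10²⁴/(4π×(8.60×10¹⁰)²) = 53.6 W m⁻².
With no redistribution each surface element balances locally: S(1−A) = σT⁴.
T = [53.6 × 0.79 / 5.67×10⁻⁸]^(1/4) = (7.47×10⁸)^(1/4) = 165 K.

T_ss ≈ 165 K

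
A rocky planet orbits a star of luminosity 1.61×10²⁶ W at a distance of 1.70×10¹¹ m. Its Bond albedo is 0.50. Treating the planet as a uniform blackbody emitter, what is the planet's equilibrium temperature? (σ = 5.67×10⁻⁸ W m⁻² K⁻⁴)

Flux: S = L/(4πd²) = 1.61×10²⁶/(4π×(1.70×10¹¹)²) = 443 W m⁻².
Energy balance: absorbed = emitted ⇒ πR²·S(1−A) = 4πR²·σT_eq⁴, so T_eq⁴ = S(1−A)/(4σ).
T_eq = [443 × 0.50 / (4 × 5.67×10⁻⁸)]^(1/4) = (9.77×10⁸)^(1/4) = 177 K.

T_eq ≈ 177 K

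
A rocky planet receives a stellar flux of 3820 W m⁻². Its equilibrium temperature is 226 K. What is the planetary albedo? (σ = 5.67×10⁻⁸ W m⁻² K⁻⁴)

A ≈ 0.85

From T_eq⁴ = S(1−A)/(4σ): 1−A = 4σT_eq⁴/S.
1−A = 4 × 5.67×10⁻⁸ × (226)⁴ / 3820 = 0.155.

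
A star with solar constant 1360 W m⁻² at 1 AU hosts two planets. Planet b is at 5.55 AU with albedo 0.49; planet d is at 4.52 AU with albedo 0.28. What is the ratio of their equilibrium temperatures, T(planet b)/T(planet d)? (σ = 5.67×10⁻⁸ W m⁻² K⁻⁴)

T_eq = [S₀(1−A)/(4σd²)]^(1/4), so T ∝ (1−A)^(1/4) / √d.
T₁ = [1360×0.51/(4×5.67×10⁻⁸×5.55²)]^(1/4) = 99.82 K.
T₂ = [1360×0.72/(4×5.67×10⁻⁸×4.52²)]^(1/4) = 120.57 K.

T₁/T₂ ≈ 0.828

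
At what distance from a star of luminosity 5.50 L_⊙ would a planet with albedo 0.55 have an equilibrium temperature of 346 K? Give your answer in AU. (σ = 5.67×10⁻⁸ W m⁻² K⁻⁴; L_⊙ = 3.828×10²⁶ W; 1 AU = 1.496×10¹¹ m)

d ≈ 1.02 AU

L = 5.50 × 3.828×10²⁶ = 2.11×10²⁷ W.
From T_eq⁴ = L(1−A)/(16πσd²): d = √[L(1−A)/(16πσT_eq⁴)].
d = √[2.11×10²⁷ × 0.45 / (16π × 5.67×10⁻⁸ × (346)⁴)] = 1.52×10¹¹ m = 1.02 AU.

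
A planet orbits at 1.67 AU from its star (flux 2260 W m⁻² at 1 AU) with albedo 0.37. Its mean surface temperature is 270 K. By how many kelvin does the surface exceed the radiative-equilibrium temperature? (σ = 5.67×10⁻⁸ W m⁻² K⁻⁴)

S = 2260/1.67² = 810.4 W m⁻².
T_eq = [S(1−A)/(4σ)]^(1/4) = [810.4×0.63/(4×5.67×10⁻⁸)]^(1/4) = 217.8 K.
ΔT = T_surf − T_eq = 270 − 217.8.

ΔT ≈ 52.2 K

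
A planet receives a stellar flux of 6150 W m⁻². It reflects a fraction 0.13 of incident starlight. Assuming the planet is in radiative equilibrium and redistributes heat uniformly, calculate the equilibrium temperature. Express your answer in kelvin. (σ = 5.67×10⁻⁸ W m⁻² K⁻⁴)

Energy balance: absorbed = emitted ⇒ πR²·S(1−A) = 4πR²·σT_eq⁴, so T_eq⁴ = S(1−A)/(4σ).
T_eq = [6150 × 0.87 / (4 × 5.67×10⁻⁸)]^(1/4) = (2.36×10¹⁰)^(1/4) = 392 K.

T_eq ≈ 392 K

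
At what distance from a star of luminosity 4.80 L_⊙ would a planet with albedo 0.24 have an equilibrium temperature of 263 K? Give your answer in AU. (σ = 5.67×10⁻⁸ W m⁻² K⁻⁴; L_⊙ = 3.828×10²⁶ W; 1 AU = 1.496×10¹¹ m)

L = 4.80 × 3.828×10²⁶ = 1.84×10²⁷ W.
From T_eq⁴ = L(1−A)/(16πσd²): d = √[L(1−A)/(16πσT_eq⁴)].
d = √[1.84×10²⁷ × 0.76 / (16π × 5.67×10⁻⁸ × (263)⁴)] = 3.20×10¹¹ m = 2.14 AU.

d ≈ 2.14 AU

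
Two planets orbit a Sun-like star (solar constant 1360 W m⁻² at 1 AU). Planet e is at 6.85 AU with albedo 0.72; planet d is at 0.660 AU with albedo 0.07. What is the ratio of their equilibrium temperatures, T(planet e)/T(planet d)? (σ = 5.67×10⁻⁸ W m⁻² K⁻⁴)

T_eq = [S₀(1−A)/(4σd²)]^(1/4), so T ∝ (1−A)^(1/4) / √d.
T₁ = [1360×0.28/(4×5.67×10⁻⁸×6.85²)]^(1/4) = 77.34 K.
T₂ = [1360×0.93/(4×5.67×10⁻⁸×0.660²)]^(1/4) = 336.37 K.

T₁/T₂ ≈ 0.230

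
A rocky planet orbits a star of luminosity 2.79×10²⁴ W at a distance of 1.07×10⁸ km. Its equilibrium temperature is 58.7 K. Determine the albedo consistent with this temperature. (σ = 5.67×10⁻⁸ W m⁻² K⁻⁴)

A ≈ 0.86

d = 1.07×10⁸ km = 1.07×10¹¹ m.
Flux: S = L/(4πd²) = 2.79×10²⁴/(4π×(1.07×10¹¹)²) = 19.4 W m⁻².
From T_eq⁴ = S(1−A)/(4σ): 1−A = 4σT_eq⁴/S.
1−A = 4 × 5.67×10⁻⁸ × (58.7)⁴ / 19.4 = 0.139.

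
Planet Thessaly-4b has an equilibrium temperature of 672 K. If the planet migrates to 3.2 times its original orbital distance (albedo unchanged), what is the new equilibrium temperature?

T_eq ∝ L^(1/4) · d^(−1/2).
T′ = 672 / 3.2^(1/2) = 376 K.

T_eq ≈ 376 K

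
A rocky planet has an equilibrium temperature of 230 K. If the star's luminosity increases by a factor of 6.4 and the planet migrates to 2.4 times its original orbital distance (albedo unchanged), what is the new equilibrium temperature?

T_eq ≈ 236 K

T_eq ∝ L^(1/4) · d^(−1/2).
T′ = 230 × 6.4^(1/4) / 2.4^(1/2) = 236 K.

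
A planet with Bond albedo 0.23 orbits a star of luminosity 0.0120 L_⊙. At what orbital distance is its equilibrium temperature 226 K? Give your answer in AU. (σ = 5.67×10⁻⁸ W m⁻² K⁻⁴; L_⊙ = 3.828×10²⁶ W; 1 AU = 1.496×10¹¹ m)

d ≈ 0.146 AU

L = 0.0120 × 3.828×10²⁶ = 4.59×10²⁴ W.
From T_eq⁴ = L(1−A)/(16πσd²): d = √[L(1−A)/(16πσT_eq⁴)].
d = √[4.59×10²⁴ × 0.77 / (16π × 5.67×10⁻⁸ × (226)⁴)] = 2.18×10¹⁰ m = 0.146 AU.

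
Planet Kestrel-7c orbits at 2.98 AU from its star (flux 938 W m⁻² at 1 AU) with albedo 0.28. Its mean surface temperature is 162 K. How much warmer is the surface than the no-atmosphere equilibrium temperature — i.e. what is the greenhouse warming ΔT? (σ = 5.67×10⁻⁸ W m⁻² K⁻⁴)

S = 938/2.98² = 105.6 W m⁻².
T_eq = [S(1−A)/(4σ)]^(1/4) = [105.6×0.72/(4×5.67×10⁻⁸)]^(1/4) = 135.3 K.
ΔT = T_surf − T_eq = 162 − 135.3.

ΔT ≈ 26.7 K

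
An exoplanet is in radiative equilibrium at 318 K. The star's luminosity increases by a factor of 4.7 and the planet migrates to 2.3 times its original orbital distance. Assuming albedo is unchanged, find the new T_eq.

T_eq ∝ L^(1/4) · d^(−1/2).
T′ = 318 × 4.7^(1/4) / 2.3^(1/2) = 309 K.

T_eq ≈ 309 K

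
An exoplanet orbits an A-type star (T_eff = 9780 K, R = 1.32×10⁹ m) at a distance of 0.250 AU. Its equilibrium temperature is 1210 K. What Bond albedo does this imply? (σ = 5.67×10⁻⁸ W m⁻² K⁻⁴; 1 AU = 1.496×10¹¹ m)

d = 0.250 AU = 3.74×10¹⁰ m.
L = 4πR_⋆²σT_⋆⁴ = 4π(1.32×10⁹)² × 5.67×10⁻⁸ × (9780)⁴ = 1.14×10²⁸ W.
S = L/(4πd²) = 6.46×10⁵ W m⁻².
From T_eq⁴ = S(1−A)/(4σ): 1−A = 4σT_eq⁴/S.
1−A = 4 × 5.67×10⁻⁸ × (1210)⁴ / 6.46×10⁵ = 0.752.

A ≈ 0.25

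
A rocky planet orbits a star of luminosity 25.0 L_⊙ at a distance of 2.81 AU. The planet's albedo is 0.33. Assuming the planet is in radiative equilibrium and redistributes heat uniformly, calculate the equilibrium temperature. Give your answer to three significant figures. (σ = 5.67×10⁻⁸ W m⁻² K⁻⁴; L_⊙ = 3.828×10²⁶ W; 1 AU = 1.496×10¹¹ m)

T_eq ≈ 336 K

d = 2.81 AU = 4.20×10¹¹ m.
L = 25.0 × 3.828×10²⁶ = 9.57×10²⁷ W.
Flux: S = L/(4πd²) = 9.57×10²⁷/(4π×(4.20×10¹¹)²) = 4310 W m⁻².
Energy balance: absorbed = emitted ⇒ πR²·S(1−A) = 4πR²·σT_eq⁴, so T_eq⁴ = S(1−A)/(4σ).
T_eq = [4310 × 0.67 / (4 × 5.67×10⁻⁸)]^(1/4) = (1.27×10¹⁰)^(1/4) = 336 K.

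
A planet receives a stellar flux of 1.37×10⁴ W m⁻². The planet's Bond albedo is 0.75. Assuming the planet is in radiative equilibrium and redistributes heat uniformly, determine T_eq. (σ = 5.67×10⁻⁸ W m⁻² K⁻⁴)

T_eq ≈ 351 K

Energy balance: absorbed = emitted ⇒ πR²·S(1−A) = 4πR²·σT_eq⁴, so T_eq⁴ = S(1−A)/(4σ).
T_eq = [1.37×10⁴ × 0.25 / (4 × 5.67×10⁻⁸)]^(1/4) = (1.51×10¹⁰)^(1/4) = 351 K.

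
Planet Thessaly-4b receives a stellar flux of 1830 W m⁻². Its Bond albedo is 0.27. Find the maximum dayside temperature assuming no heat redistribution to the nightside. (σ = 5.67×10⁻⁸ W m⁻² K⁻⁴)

T_ss ≈ 392 K

With no redistribution each surface element balances locally: S(1−A) = σT⁴.
T = [1830 × 0.73 / 5.67×10⁻⁸]^(1/4) = (2.36×10¹⁰)^(1/4) = 392 K.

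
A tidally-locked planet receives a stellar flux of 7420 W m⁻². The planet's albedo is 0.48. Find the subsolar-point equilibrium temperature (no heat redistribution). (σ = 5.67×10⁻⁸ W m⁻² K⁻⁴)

At the subsolar point the surface absorbs S(1−A) and emits σT⁴ per unit area — no factor of 4, since only the local patch is in balance.
T = [7420 × 0.52 / 5.67×10⁻⁸]^(1/4) = (6.80×10¹⁰)^(1/4) = 511 K.

T_ss ≈ 511 K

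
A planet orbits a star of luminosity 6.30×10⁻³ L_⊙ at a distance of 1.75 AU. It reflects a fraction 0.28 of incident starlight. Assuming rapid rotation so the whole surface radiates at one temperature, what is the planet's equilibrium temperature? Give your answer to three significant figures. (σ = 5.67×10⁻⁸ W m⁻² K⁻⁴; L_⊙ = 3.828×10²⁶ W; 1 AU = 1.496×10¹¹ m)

T_eq ≈ 54.6 K

d = 1.75 AU = 2.62×10¹¹ m.
L = 6.30×10⁻³ × 3.828×10²⁶ = 2.41×10²⁴ W.
Flux: S = L/(4πd²) = 2.41×10²⁴/(4π×(2.62×10¹¹)²) = 2.80 W m⁻².
Energy balance: absorbed = emitted ⇒ πR²·S(1−A) = 4πR²·σT_eq⁴, so T_eq⁴ = S(1−A)/(4σ).
T_eq = [2.80 × 0.72 / (4 × 5.67×10⁻⁸)]^(1/4) = (8.89×10⁶)^(1/4) = 54.6 K.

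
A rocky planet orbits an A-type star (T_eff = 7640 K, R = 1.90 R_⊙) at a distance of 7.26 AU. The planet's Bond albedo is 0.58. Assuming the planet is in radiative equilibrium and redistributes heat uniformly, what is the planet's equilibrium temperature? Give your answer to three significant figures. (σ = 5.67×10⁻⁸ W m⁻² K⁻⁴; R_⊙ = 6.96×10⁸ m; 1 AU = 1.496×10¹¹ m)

R_⋆ = 1.90 × 6.96×10⁸ = 1.32×10⁹ m.
d = 7.26 AU = 1.09×10¹² m.
L = 4πR_⋆²σT_⋆⁴ = 4π(1.32×10⁹)² × 5.67×10⁻⁸ × (7640)⁴ = 4.25×10²⁷ W.
S = L/(4πd²) = 286 W m⁻².
Energy balance: absorbed = emitted ⇒ πR²·S(1−A) = 4πR²·σT_eq⁴, so T_eq⁴ = S(1−A)/(4σ).
T_eq = [286 × 0.42 / (4 × 5.67×10⁻⁸)]^(1/4) = (5.30×10⁸)^(1/4) = 152 K.

T_eq ≈ 152 K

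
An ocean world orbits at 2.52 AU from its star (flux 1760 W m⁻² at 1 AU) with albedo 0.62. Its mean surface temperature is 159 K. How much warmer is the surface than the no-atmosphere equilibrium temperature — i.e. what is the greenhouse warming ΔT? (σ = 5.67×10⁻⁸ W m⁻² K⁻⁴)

ΔT ≈ 12.2 K

S = 1760/2.52² = 277.1 W m⁻².
T_eq = [S(1−A)/(4σ)]^(1/4) = [277.1×0.38/(4×5.67×10⁻⁸)]^(1/4) = 146.8 K.
ΔT = T_surf − T_eq = 159 − 146.8.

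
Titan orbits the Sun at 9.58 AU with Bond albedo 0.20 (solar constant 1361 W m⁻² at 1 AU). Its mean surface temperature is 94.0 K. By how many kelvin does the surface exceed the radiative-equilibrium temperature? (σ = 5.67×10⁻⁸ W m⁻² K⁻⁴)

S = 1361/9.58² = 14.83 W m⁻².
T_eq = [S(1−A)/(4σ)]^(1/4) = [14.83×0.80/(4×5.67×10⁻⁸)]^(1/4) = 85.0 K.
ΔT = T_surf − T_eq = 94 − 85.0.

ΔT ≈ 9.0 K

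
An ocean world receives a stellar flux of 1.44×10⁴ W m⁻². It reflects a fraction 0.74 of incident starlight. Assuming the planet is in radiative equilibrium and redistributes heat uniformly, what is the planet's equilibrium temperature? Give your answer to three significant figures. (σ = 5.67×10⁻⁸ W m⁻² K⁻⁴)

Energy balance: absorbed = emitted ⇒ πR²·S(1−A) = 4πR²·σT_eq⁴, so T_eq⁴ = S(1−A)/(4σ).
T_eq = [1.44×10⁴ × 0.26 / (4 × 5.67×10⁻⁸)]^(1/4) = (1.65×10¹⁰)^(1/4) = 358 K.

T_eq ≈ 358 K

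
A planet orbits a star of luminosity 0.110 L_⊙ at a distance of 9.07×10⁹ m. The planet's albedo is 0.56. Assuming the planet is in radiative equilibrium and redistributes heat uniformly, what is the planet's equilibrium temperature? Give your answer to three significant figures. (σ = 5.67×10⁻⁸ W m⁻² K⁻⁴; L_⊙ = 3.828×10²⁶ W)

L = 0.110 × 3.828×10²⁶ = 4.21×10²⁵ W.
Flux: S = L/(4πd²) = 4.21×10²⁵/(4π×(9.07×10⁹)²) = 4.07×10⁴ W m⁻².
Energy balance: absorbed = emitted ⇒ πR²·S(1−A) = 4πR²·σT_eq⁴, so T_eq⁴ = S(1−A)/(4σ).
T_eq = [4.07×10⁴ × 0.44 / (4 × 5.67×10⁻⁸)]^(1/4) = (7.90×10¹⁰)^(1/4) = 530 K.

T_eq ≈ 530 K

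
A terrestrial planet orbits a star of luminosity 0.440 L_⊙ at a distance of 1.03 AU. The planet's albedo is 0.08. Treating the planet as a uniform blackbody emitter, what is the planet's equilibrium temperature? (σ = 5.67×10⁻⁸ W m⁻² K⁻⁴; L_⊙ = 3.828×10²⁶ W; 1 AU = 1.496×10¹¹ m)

d = 1.03 AU = 1.54×10¹¹ m.
L = 0.440 × 3.828×10²⁶ = 1.68×10²⁶ W.
Flux: S = L/(4πd²) = 1.68×10²⁶/(4π×(1.54×10¹¹)²) = 565 W m⁻².
Energy balance: absorbed = emitted ⇒ πR²·S(1−A) = 4πR²·σT_eq⁴, so T_eq⁴ = S(1−A)/(4σ).
T_eq = [565 × 0.92 / (4 × 5.67×10⁻⁸)]^(1/4) = (2.29×10⁹)^(1/4) = 219 K.

T_eq ≈ 219 K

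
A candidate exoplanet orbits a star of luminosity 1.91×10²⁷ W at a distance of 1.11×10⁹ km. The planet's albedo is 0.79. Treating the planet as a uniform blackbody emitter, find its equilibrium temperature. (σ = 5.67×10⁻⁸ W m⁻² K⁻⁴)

d = 1.11×10⁹ km = 1.11×10¹² m.
Flux: S = L/(4πd²) = 1.91×10²⁷/(4π×(1.11×10¹²)²) = 123 W m⁻².
Energy balance: absorbed = emitted ⇒ πR²·S(1−A) = 4πR²·σT_eq⁴, so T_eq⁴ = S(1−A)/(4σ).
T_eq = [123 × 0.21 / (4 × 5.67×10⁻⁸)]^(1/4) = (1.14×10⁸)^(1/4) = 103 K.

T_eq ≈ 103 K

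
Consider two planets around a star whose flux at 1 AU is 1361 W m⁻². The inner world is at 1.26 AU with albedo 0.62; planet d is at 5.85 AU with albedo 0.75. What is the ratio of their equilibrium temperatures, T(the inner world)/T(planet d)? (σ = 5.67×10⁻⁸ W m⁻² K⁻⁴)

T_eq = [S₀(1−A)/(4σd²)]^(1/4), so T ∝ (1−A)^(1/4) / √d.
T₁ = [1361×0.38/(4×5.67×10⁻⁸×1.26²)]^(1/4) = 194.68 K.
T₂ = [1361×0.25/(4×5.67×10⁻⁸×5.85²)]^(1/4) = 81.37 K.

T₁/T₂ ≈ 2.393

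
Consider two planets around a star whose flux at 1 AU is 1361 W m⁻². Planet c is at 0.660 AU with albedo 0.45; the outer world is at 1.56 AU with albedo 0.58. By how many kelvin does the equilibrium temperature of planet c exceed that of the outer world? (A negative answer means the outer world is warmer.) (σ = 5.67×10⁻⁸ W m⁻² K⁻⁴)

T_eq = [S₀(1−A)/(4σd²)]^(1/4), so T ∝ (1−A)^(1/4) / √d.
T₁ = [1361×0.55/(4×5.67×10⁻⁸×0.660²)]^(1/4) = 295.03 K.
T₂ = [1361×0.42/(4×5.67×10⁻⁸×1.56²)]^(1/4) = 179.39 K.

ΔT ≈ 115.6 K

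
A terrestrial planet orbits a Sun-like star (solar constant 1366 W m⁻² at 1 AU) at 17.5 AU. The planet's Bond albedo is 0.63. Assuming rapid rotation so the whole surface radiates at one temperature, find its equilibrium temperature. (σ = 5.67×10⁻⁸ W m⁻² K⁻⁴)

T_eq ≈ 51.9 K

Flux at 17.5 AU: S = 1366/17.5² = 4.46 W m⁻².
Energy balance: absorbed = emitted ⇒ πR²·S(1−A) = 4πR²·σT_eq⁴, so T_eq⁴ = S(1−A)/(4σ).
T_eq = [4.46 × 0.37 / (4 × 5.67×10⁻⁸)]^(1/4) = (7.28×10⁶)^(1/4) = 51.9 K.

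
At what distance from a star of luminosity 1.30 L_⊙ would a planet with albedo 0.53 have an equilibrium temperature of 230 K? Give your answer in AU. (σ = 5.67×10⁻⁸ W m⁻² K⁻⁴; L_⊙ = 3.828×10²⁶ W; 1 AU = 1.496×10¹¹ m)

L = 1.30 × 3.828×10²⁶ = 4.98×10²⁶ W.
From T_eq⁴ = L(1−A)/(16πσd²): d = √[L(1−A)/(16πσT_eq⁴)].
d = √[4.98×10²⁶ × 0.47 / (16π × 5.67×10⁻⁸ × (230)⁴)] = 1.71×10¹¹ m = 1.14 AU.

d ≈ 1.14 AU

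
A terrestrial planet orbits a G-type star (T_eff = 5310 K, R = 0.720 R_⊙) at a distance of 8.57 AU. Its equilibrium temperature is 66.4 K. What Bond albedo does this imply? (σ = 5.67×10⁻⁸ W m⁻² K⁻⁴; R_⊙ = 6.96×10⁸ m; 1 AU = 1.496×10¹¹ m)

A ≈ 0.36

R_⋆ = 0.720 × 6.96×10⁸ = 5.01×10⁸ m.
d = 8.57 AU = 1.28×10¹² m.
L = 4πR_⋆²σT_⋆⁴ = 4π(5.01×10⁸)² × 5.67×10⁻⁸ × (5310)⁴ = 1.42×10²⁶ W.
S = L/(4πd²) = 6.89 W m⁻².
From T_eq⁴ = S(1−A)/(4σ): 1−A = 4σT_eq⁴/S.
1−A = 4 × 5.67×10⁻⁸ × (66.4)⁴ / 6.89 = 0.640.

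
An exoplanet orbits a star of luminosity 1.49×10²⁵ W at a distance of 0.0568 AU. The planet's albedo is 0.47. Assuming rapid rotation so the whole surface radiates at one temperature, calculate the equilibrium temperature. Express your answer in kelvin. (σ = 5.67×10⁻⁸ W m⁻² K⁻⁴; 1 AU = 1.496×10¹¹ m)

T_eq ≈ 443 K

d = 0.0568 AU = 8.50×10⁹ m.
Flux: S = L/(4πd²) = 1.49×10²⁵/(4π×(8.50×10⁹)²) = 1.64×10⁴ W m⁻².
Energy balance: absorbed = emitted ⇒ πR²·S(1−A) = 4πR²·σT_eq⁴, so T_eq⁴ = S(1−A)/(4σ).
T_eq = [1.64×10⁴ × 0.53 / (4 × 5.67×10⁻⁸)]^(1/4) = (3.84×10¹⁰)^(1/4) = 443 K.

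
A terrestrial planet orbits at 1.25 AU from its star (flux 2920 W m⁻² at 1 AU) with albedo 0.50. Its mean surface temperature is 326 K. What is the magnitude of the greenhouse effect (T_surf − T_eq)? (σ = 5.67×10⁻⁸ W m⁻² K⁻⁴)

S = 2920/1.25² = 1869 W m⁻².
T_eq = [S(1−A)/(4σ)]^(1/4) = [1869×0.50/(4×5.67×10⁻⁸)]^(1/4) = 253.4 K.
ΔT = T_surf − T_eq = 326 − 253.4.

ΔT ≈ 72.6 K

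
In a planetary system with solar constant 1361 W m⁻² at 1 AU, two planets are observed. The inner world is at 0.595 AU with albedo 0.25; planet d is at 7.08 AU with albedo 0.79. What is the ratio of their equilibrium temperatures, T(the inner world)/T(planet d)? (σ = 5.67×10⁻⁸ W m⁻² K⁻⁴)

T_eq = [S₀(1−A)/(4σd²)]^(1/4), so T ∝ (1−A)^(1/4) / √d.
T₁ = [1361×0.75/(4×5.67×10⁻⁸×0.595²)]^(1/4) = 335.78 K.
T₂ = [1361×0.21/(4×5.67×10⁻⁸×7.08²)]^(1/4) = 70.81 K.

T₁/T₂ ≈ 4.742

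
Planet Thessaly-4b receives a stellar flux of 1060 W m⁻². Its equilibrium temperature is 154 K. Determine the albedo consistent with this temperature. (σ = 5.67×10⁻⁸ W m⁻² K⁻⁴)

From T_eq⁴ = S(1−A)/(4σ): 1−A = 4σT_eq⁴/S.
1−A = 4 × 5.67×10⁻⁸ × (154)⁴ / 1060 = 0.120.

A ≈ 0.88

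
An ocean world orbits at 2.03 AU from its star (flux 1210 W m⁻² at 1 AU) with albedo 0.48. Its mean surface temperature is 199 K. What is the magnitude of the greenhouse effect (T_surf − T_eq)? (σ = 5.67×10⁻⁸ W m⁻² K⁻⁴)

ΔT ≈ 37.9 K

S = 1210/2.03² = 293.6 W m⁻².
T_eq = [S(1−A)/(4σ)]^(1/4) = [293.6×0.52/(4×5.67×10⁻⁸)]^(1/4) = 161.1 K.
ΔT = T_surf − T_eq = 199 − 161.1.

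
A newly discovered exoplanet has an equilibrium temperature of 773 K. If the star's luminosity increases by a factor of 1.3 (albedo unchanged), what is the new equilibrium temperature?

T_eq ∝ L^(1/4) · d^(−1/2).
T′ = 773 × 1.3^(1/4) = 825 K.

T_eq ≈ 825 K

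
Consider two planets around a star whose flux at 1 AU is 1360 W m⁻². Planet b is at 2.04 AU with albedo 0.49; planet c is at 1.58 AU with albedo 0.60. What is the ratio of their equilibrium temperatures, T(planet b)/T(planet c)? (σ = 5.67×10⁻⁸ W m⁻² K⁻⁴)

T₁/T₂ ≈ 0.935

T_eq = [S₀(1−A)/(4σd²)]^(1/4), so T ∝ (1−A)^(1/4) / √d.
T₁ = [1360×0.51/(4×5.67×10⁻⁸×2.04²)]^(1/4) = 164.65 K.
T₂ = [1360×0.40/(4×5.67×10⁻⁸×1.58²)]^(1/4) = 176.06 K.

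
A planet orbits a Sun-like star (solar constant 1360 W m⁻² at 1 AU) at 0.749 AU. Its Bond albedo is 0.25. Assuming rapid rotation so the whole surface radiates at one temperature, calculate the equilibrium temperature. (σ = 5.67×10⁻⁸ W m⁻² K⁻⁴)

Flux at 0.749 AU: S = 1360/0.749² = 2420 W m⁻².
Energy balance: absorbed = emitted ⇒ πR²·S(1−A) = 4πR²·σT_eq⁴, so T_eq⁴ = S(1−A)/(4σ).
T_eq = [2420 × 0.75 / (4 × 5.67×10⁻⁸)]^(1/4) = (8.02×10⁹)^(1/4) = 299 K.

T_eq ≈ 299 K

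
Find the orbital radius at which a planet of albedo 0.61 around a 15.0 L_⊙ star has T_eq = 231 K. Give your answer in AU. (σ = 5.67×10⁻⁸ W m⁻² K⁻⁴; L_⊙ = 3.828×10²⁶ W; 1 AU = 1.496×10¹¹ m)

d ≈ 3.51 AU

L = 15.0 × 3.828×10²⁶ = 5.74×10²⁷ W.
From T_eq⁴ = L(1−A)/(16πσd²): d = √[L(1−A)/(16πσT_eq⁴)].
d = √[5.74×10²⁷ × 0.39 / (16π × 5.67×10⁻⁸ × (231)⁴)] = 5.25×10¹¹ m = 3.51 AU.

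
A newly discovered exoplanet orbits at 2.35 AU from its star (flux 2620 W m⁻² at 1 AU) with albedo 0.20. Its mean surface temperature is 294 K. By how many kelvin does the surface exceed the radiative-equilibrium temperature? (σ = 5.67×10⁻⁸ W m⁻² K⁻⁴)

S = 2620/2.35² = 474.4 W m⁻².
T_eq = [S(1−A)/(4σ)]^(1/4) = [474.4×0.80/(4×5.67×10⁻⁸)]^(1/4) = 202.3 K.
ΔT = T_surf − T_eq = 294 − 202.3.

ΔT ≈ 91.7 K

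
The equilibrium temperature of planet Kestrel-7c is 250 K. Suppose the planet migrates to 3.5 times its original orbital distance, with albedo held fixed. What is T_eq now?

T_eq ∝ L^(1/4) · d^(−1/2).
T′ = 250 / 3.5^(1/2) = 134 K.

T_eq ≈ 134 K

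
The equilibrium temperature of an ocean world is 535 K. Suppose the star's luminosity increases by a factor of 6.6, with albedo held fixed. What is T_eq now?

T_eq ∝ L^(1/4) · d^(−1/2).
T′ = 535 × 6.6^(1/4) = 858 K.

T_eq ≈ 858 K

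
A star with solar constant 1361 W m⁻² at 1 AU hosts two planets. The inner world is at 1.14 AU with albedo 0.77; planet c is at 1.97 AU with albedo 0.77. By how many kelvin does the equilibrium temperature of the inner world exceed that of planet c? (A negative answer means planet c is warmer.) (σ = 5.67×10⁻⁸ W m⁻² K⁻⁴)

ΔT ≈ 43.2 K

T_eq = [S₀(1−A)/(4σd²)]^(1/4), so T ∝ (1−A)^(1/4) / √d.
T₁ = [1361×0.23/(4×5.67×10⁻⁸×1.14²)]^(1/4) = 180.52 K.
T₂ = [1361×0.23/(4×5.67×10⁻⁸×1.97²)]^(1/4) = 137.33 K.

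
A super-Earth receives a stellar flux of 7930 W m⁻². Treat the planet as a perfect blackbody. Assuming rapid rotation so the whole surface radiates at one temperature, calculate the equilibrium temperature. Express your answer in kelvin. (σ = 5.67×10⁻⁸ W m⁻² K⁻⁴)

Energy balance: absorbed = emitted ⇒ πR²·S(1−A) = 4πR²·σT_eq⁴, so T_eq⁴ = S(1−A)/(4σ).
T_eq = [7930 × 1.00 / (4 × 5.67×10⁻⁸)]^(1/4) = (3.50×10¹⁰)^(1/4) = 432 K.

T_eq ≈ 432 K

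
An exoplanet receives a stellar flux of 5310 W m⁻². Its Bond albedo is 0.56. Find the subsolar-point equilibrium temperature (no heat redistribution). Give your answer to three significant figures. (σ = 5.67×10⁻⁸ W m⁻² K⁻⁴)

At the subsolar point the surface absorbs S(1−A) and emits σT⁴ per unit area — no factor of 4, since only the local patch is in balance.
T = [5310 × 0.44 / 5.67×10⁻⁸]^(1/4) = (4.12×10¹⁰)^(1/4) = 451 K.

T_ss ≈ 451 K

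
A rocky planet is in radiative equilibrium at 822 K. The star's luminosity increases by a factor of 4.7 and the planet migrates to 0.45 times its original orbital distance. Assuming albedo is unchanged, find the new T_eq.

T_eq ≈ 1800 K

T_eq ∝ L^(1/4) · d^(−1/2).
T′ = 822 × 4.7^(1/4) / 0.45^(1/2) = 1800 K.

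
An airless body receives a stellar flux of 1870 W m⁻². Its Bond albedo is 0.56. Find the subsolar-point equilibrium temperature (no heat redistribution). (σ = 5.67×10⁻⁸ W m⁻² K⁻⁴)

T_ss ≈ 347 K

At the subsolar point the surface absorbs S(1−A) and emits σT⁴ per unit area — no factor of 4, since only the local patch is in balance.
T = [1870 × 0.44 / 5.67×10⁻⁸]^(1/4) = (1.45×10¹⁰)^(1/4) = 347 K.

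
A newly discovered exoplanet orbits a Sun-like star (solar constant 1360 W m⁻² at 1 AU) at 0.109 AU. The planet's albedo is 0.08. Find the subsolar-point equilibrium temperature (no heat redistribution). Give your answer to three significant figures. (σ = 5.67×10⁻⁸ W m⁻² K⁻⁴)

T_ss ≈ 1170 K

Flux at 0.109 AU: S = 1360/0.109² = 1.14×10⁵ W m⁻².
At the subsolar point the surface absorbs S(1−A) and emits σT⁴ per unit area — no factor of 4, since only the local patch is in balance.
T = [1.14×10⁵ × 0.92 / 5.67×10⁻⁸]^(1/4) = (1.86×10¹²)^(1/4) = 1170 K.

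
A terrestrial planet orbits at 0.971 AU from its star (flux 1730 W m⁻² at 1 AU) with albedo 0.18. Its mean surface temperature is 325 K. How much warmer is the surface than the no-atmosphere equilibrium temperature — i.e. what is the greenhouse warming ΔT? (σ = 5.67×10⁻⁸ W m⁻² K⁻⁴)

ΔT ≈ 39.6 K

S = 1730/0.971² = 1835 W m⁻².
T_eq = [S(1−A)/(4σ)]^(1/4) = [1835×0.82/(4×5.67×10⁻⁸)]^(1/4) = 285.4 K.
ΔT = T_surf − T_eq = 325 − 285.4.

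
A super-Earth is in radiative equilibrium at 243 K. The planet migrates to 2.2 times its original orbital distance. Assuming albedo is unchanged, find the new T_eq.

T_eq ∝ L^(1/4) · d^(−1/2).
T′ = 243 / 2.2^(1/2) = 164 K.

T_eq ≈ 164 K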